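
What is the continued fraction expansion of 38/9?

Run the Euclidean algorithm on 38 and 9; the successive quotients are the partial quotients a_0, a_1, ... (each step inverts the fractional part left over by the previous one):
  38 = 4*9 + 2, so a_0 = 4.
  9 = 4*2 + 1, so a_1 = 4.
  2 = 2*1 + 0, so a_2 = 2.
The remainder reaches 0 after 3 divisions, so the expansion has 3 partial quotients, read off in order.

[4; 4, 2]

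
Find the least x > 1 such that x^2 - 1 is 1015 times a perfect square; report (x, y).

(x, y) = (352871, 11076)

First expand sqrt(1015) as a continued fraction. With x_i = (sqrt(1015) + m_i)/d_i and (m_0, d_0) = (0, 1): a_0 = floor(sqrt(1015)) = 31, since 31^2 = 961 <= 1015 < 1024 = 32^2.
Iterate m_{i+1} = d_i*a_i - m_i, d_{i+1} = (1015 - m_{i+1}^2)/d_i, a_{i+1} = floor((a_0 + m_{i+1})/d_{i+1}):
  m_1 = 1*31 - 0 = 31, d_1 = (1015 - 31^2)/1 = 54/1 = 54, a_1 = floor((31 + 31)/54) = 1.
  m_2 = 54*1 - 31 = 23, d_2 = (1015 - 23^2)/54 = 486/54 = 9, a_2 = floor((31 + 23)/9) = 6.
  m_3 = 9*6 - 23 = 31, d_3 = (1015 - 31^2)/9 = 54/9 = 6, a_3 = floor((31 + 31)/6) = 10.
  m_4 = 6*10 - 31 = 29, d_4 = (1015 - 29^2)/6 = 174/6 = 29, a_4 = floor((31 + 29)/29) = 2.
  m_5 = 29*2 - 29 = 29, d_5 = (1015 - 29^2)/29 = 174/29 = 6, a_5 = floor((31 + 29)/6) = 10.
  m_6 = 6*10 - 29 = 31, d_6 = (1015 - 31^2)/6 = 54/6 = 9, a_6 = floor((31 + 31)/9) = 6.
  m_7 = 9*6 - 31 = 23, d_7 = (1015 - 23^2)/9 = 486/9 = 54, a_7 = floor((31 + 23)/54) = 1.
  m_8 = 54*1 - 23 = 31, d_8 = (1015 - 31^2)/54 = 54/54 = 1, a_8 = floor((31 + 31)/1) = 62.
  m_9 = 1*62 - 31 = 31, d_9 = (1015 - 31^2)/1 = 54/1 = 54: (m_9, d_9) = (m_1, d_1) = (31, 54), so from here the quotients repeat a_1, ..., a_8; the period length is 8.
So sqrt(1015) = [31; (1, 6, 10, 2, 10, 6, 1, 62)] with period length k = 8.
k is even, so the fundamental solution of x^2 - 1015y^2 = 1 is (p_{k-1}, q_{k-1}) = (p_7, q_7); compute convergents through index 7.
Convergents (p_i = a_i*p_{i-1} + p_{i-2}, q_i = a_i*q_{i-1} + q_{i-2} with p_{-2}=0, p_{-1}=1, q_{-2}=1, q_{-1}=0):
  i=0: a_0=31, p_0 = 31*1 + 0 = 31, q_0 = 31*0 + 1 = 1.
  i=1: a_1=1, p_1 = 1*31 + 1 = 32, q_1 = 1*1 + 0 = 1.
  i=2: a_2=6, p_2 = 6*32 + 31 = 223, q_2 = 6*1 + 1 = 7.
  i=3: a_3=10, p_3 = 10*223 + 32 = 2262, q_3 = 10*7 + 1 = 71.
  i=4: a_4=2, p_4 = 2*2262 + 223 = 4747, q_4 = 2*71 + 7 = 149.
  i=5: a_5=10, p_5 = 10*4747 + 2262 = 49732, q_5 = 10*149 + 71 = 1561.
  i=6: a_6=6, p_6 = 6*49732 + 4747 = 303139, q_6 = 6*1561 + 149 = 9515.
  i=7: a_7=1, p_7 = 1*303139 + 49732 = 352871, q_7 = 1*9515 + 1561 = 11076.
Check: 352871^2 - 1015*11076^2 = 124517942641 - 124517942640 = 1, so (x, y) = (352871, 11076) solves the equation, and by the theorem it is the least positive solution.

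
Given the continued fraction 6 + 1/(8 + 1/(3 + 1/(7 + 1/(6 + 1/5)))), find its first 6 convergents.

6/1, 49/8, 153/25, 1120/183, 6873/1123, 35485/5798

Using the convergent recurrence p_i = a_i*p_{i-1} + p_{i-2}, q_i = a_i*q_{i-1} + q_{i-2} with p_{-2}=0, p_{-1}=1, q_{-2}=1, q_{-1}=0:
  i=0: a_0=6, p_0 = 6*1 + 0 = 6, q_0 = 6*0 + 1 = 1.
  i=1: a_1=8, p_1 = 8*6 + 1 = 49, q_1 = 8*1 + 0 = 8.
  i=2: a_2=3, p_2 = 3*49 + 6 = 153, q_2 = 3*8 + 1 = 25.
  i=3: a_3=7, p_3 = 7*153 + 49 = 1120, q_3 = 7*25 + 8 = 183.
  i=4: a_4=6, p_4 = 6*1120 + 153 = 6873, q_4 = 6*183 + 25 = 1123.
  i=5: a_5=5, p_5 = 5*6873 + 1120 = 35485, q_5 = 5*1123 + 183 = 5798.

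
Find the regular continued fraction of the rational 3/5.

Run the Euclidean algorithm on 3 and 5; the successive quotients are the partial quotients a_0, a_1, ... (each step inverts the fractional part left over by the previous one):
  3 = 0*5 + 3, so a_0 = 0.
  5 = 1*3 + 2, so a_1 = 1.
  3 = 1*2 + 1, so a_2 = 1.
  2 = 2*1 + 0, so a_3 = 2.
The remainder reaches 0 after 4 divisions, so the expansion has 4 partial quotients, read off in order.

[0; 1, 1, 2]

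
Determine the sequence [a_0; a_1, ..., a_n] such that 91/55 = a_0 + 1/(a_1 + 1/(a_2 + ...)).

[1; 1, 1, 1, 8, 2]

Run the Euclidean algorithm on 91 and 55; the successive quotients are the partial quotients a_0, a_1, ... (each step inverts the fractional part left over by the previous one):
  91 = 1*55 + 36, so a_0 = 1.
  55 = 1*36 + 19, so a_1 = 1.
  36 = 1*19 + 17, so a_2 = 1.
  19 = 1*17 + 2, so a_3 = 1.
  17 = 8*2 + 1, so a_4 = 8.
  2 = 2*1 + 0, so a_5 = 2.
The remainder reaches 0 after 6 divisions, so the expansion has 6 partial quotients, read off in order.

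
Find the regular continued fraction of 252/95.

[2; 1, 1, 1, 7, 4]

Run the Euclidean algorithm on 252 and 95; the successive quotients are the partial quotients a_0, a_1, ... (each step inverts the fractional part left over by the previous one):
  252 = 2*95 + 62, so a_0 = 2.
  95 = 1*62 + 33, so a_1 = 1.
  62 = 1*33 + 29, so a_2 = 1.
  33 = 1*29 + 4, so a_3 = 1.
  29 = 7*4 + 1, so a_4 = 7.
  4 = 4*1 + 0, so a_5 = 4.
The remainder reaches 0 after 6 divisions, so the expansion has 6 partial quotients, read off in order.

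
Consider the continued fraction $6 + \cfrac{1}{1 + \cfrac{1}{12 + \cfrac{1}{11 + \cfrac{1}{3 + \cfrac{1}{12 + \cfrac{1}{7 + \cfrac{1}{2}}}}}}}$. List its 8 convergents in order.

6/1, 7/1, 90/13, 997/144, 3081/445, 37969/5484, 268864/38833, 575697/83150

Using the convergent recurrence p_i = a_i*p_{i-1} + p_{i-2}, q_i = a_i*q_{i-1} + q_{i-2} with p_{-2}=0, p_{-1}=1, q_{-2}=1, q_{-1}=0:
  i=0: a_0=6, p_0 = 6*1 + 0 = 6, q_0 = 6*0 + 1 = 1.
  i=1: a_1=1, p_1 = 1*6 + 1 = 7, q_1 = 1*1 + 0 = 1.
  i=2: a_2=12, p_2 = 12*7 + 6 = 90, q_2 = 12*1 + 1 = 13.
  i=3: a_3=11, p_3 = 11*90 + 7 = 997, q_3 = 11*13 + 1 = 144.
  i=4: a_4=3, p_4 = 3*997 + 90 = 3081, q_4 = 3*144 + 13 = 445.
  i=5: a_5=12, p_5 = 12*3081 + 997 = 37969, q_5 = 12*445 + 144 = 5484.
  i=6: a_6=7, p_6 = 7*37969 + 3081 = 268864, q_6 = 7*5484 + 445 = 38833.
  i=7: a_7=2, p_7 = 2*268864 + 37969 = 575697, q_7 = 2*38833 + 5484 = 83150.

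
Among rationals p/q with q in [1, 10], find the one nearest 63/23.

11/4

Expand x = 63/23 as a continued fraction with the Euclidean algorithm:
  63 = 2*23 + 17, so a_0 = 2.
  23 = 1*17 + 6, so a_1 = 1.
  17 = 2*6 + 5, so a_2 = 2.
  6 = 1*5 + 1, so a_3 = 1.
  5 = 5*1 + 0, so a_4 = 5.
so x = [2; 1, 2, 1, 5].
Convergents (p_i = a_i*p_{i-1} + p_{i-2}, q_i = a_i*q_{i-1} + q_{i-2} with p_{-2}=0, p_{-1}=1, q_{-2}=1, q_{-1}=0), until the denominator exceeds 10:
  i=0: a_0=2, p_0 = 2*1 + 0 = 2, q_0 = 2*0 + 1 = 1.
  i=1: a_1=1, p_1 = 1*2 + 1 = 3, q_1 = 1*1 + 0 = 1.
  i=2: a_2=2, p_2 = 2*3 + 2 = 8, q_2 = 2*1 + 1 = 3.
  i=3: a_3=1, p_3 = 1*8 + 3 = 11, q_3 = 1*3 + 1 = 4.
  i=4: a_4=5, p_4 = 5*11 + 8 = 63, q_4 = 5*4 + 3 = 23.
q_4 = 23 > 10, so the last convergent with denominator <= 10 is p_3/q_3 = 11/4.
The closest fraction with denominator <= 10 is either p_3/q_3 or the intermediate fraction (k*p_3 + p_2)/(k*q_3 + q_2) with the largest k >= 1 whose denominator stays <= 10; these approach x as k grows, and every other convergent or intermediate fraction in range is farther away.
Largest k: floor((10 - q_2)/q_3) = floor((10 - 3)/4) = 1.
That gives (1*11 + 8)/(1*4 + 3) = 19/7.
Compare the errors: |x - 11/4| = |63*4 - 11*23|/(23*4) = 1/92, and |x - 19/7| = |63*7 - 19*23|/(23*7) = 4/161.
Cross-multiplying, 1*161 = 161 < 368 = 4*92, so 1/92 is smaller: the convergent 11/4 is closer to x than 19/7.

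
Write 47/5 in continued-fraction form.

[9; 2, 2]

Run the Euclidean algorithm on 47 and 5; the successive quotients are the partial quotients a_0, a_1, ... (each step inverts the fractional part left over by the previous one):
  47 = 9*5 + 2, so a_0 = 9.
  5 = 2*2 + 1, so a_1 = 2.
  2 = 2*1 + 0, so a_2 = 2.
The remainder reaches 0 after 3 divisions, so the expansion has 3 partial quotients, read off in order.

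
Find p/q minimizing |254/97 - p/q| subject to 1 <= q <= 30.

55/21

Expand x = 254/97 as a continued fraction with the Euclidean algorithm:
  254 = 2*97 + 60, so a_0 = 2.
  97 = 1*60 + 37, so a_1 = 1.
  60 = 1*37 + 23, so a_2 = 1.
  37 = 1*23 + 14, so a_3 = 1.
  23 = 1*14 + 9, so a_4 = 1.
  14 = 1*9 + 5, so a_5 = 1.
  9 = 1*5 + 4, so a_6 = 1.
  5 = 1*4 + 1, so a_7 = 1.
  4 = 4*1 + 0, so a_8 = 4.
so x = [2; 1, 1, 1, 1, 1, 1, 1, 4].
Convergents (p_i = a_i*p_{i-1} + p_{i-2}, q_i = a_i*q_{i-1} + q_{i-2} with p_{-2}=0, p_{-1}=1, q_{-2}=1, q_{-1}=0), until the denominator exceeds 30:
  i=0: a_0=2, p_0 = 2*1 + 0 = 2, q_0 = 2*0 + 1 = 1.
  i=1: a_1=1, p_1 = 1*2 + 1 = 3, q_1 = 1*1 + 0 = 1.
  i=2: a_2=1, p_2 = 1*3 + 2 = 5, q_2 = 1*1 + 1 = 2.
  i=3: a_3=1, p_3 = 1*5 + 3 = 8, q_3 = 1*2 + 1 = 3.
  i=4: a_4=1, p_4 = 1*8 + 5 = 13, q_4 = 1*3 + 2 = 5.
  i=5: a_5=1, p_5 = 1*13 + 8 = 21, q_5 = 1*5 + 3 = 8.
  i=6: a_6=1, p_6 = 1*21 + 13 = 34, q_6 = 1*8 + 5 = 13.
  i=7: a_7=1, p_7 = 1*34 + 21 = 55, q_7 = 1*13 + 8 = 21.
  i=8: a_8=4, p_8 = 4*55 + 34 = 254, q_8 = 4*21 + 13 = 97.
q_8 = 97 > 30, so the last convergent with denominator <= 30 is p_7/q_7 = 55/21.
The closest fraction with denominator <= 30 is either p_7/q_7 or the intermediate fraction (k*p_7 + p_6)/(k*q_7 + q_6) with the largest k >= 1 whose denominator stays <= 30; these approach x as k grows, and every other convergent or intermediate fraction in range is farther away.
Largest k: floor((30 - q_6)/q_7) = floor((30 - 13)/21) = 0.
Since k = 0, no intermediate fraction beyond p_7/q_7 has denominator <= 30, so the convergent 55/21 is the closest (its error is |254*21 - 55*97|/(97*21) = 1/2037).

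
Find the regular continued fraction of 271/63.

Run the Euclidean algorithm on 271 and 63; the successive quotients are the partial quotients a_0, a_1, ... (each step inverts the fractional part left over by the previous one):
  271 = 4*63 + 19, so a_0 = 4.
  63 = 3*19 + 6, so a_1 = 3.
  19 = 3*6 + 1, so a_2 = 3.
  6 = 6*1 + 0, so a_3 = 6.
The remainder reaches 0 after 4 divisions, so the expansion has 4 partial quotients, read off in order.

[4; 3, 3, 6]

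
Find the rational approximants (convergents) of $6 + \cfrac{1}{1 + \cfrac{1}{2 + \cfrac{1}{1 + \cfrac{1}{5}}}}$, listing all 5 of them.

Using the convergent recurrence p_i = a_i*p_{i-1} + p_{i-2}, q_i = a_i*q_{i-1} + q_{i-2} with p_{-2}=0, p_{-1}=1, q_{-2}=1, q_{-1}=0:
  i=0: a_0=6, p_0 = 6*1 + 0 = 6, q_0 = 6*0 + 1 = 1.
  i=1: a_1=1, p_1 = 1*6 + 1 = 7, q_1 = 1*1 + 0 = 1.
  i=2: a_2=2, p_2 = 2*7 + 6 = 20, q_2 = 2*1 + 1 = 3.
  i=3: a_3=1, p_3 = 1*20 + 7 = 27, q_3 = 1*3 + 1 = 4.
  i=4: a_4=5, p_4 = 5*27 + 20 = 155, q_4 = 5*4 + 3 = 23.

6/1, 7/1, 20/3, 27/4, 155/23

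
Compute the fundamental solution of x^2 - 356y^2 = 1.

First expand sqrt(356) as a continued fraction. With x_i = (sqrt(356) + m_i)/d_i and (m_0, d_0) = (0, 1): a_0 = floor(sqrt(356)) = 18, since 18^2 = 324 <= 356 < 361 = 19^2.
Iterate m_{i+1} = d_i*a_i - m_i, d_{i+1} = (356 - m_{i+1}^2)/d_i, a_{i+1} = floor((a_0 + m_{i+1})/d_{i+1}):
  m_1 = 1*18 - 0 = 18, d_1 = (356 - 18^2)/1 = 32/1 = 32, a_1 = floor((18 + 18)/32) = 1.
  m_2 = 32*1 - 18 = 14, d_2 = (356 - 14^2)/32 = 160/32 = 5, a_2 = floor((18 + 14)/5) = 6.
  m_3 = 5*6 - 14 = 16, d_3 = (356 - 16^2)/5 = 100/5 = 20, a_3 = floor((18 + 16)/20) = 1.
  m_4 = 20*1 - 16 = 4, d_4 = (356 - 4^2)/20 = 340/20 = 17, a_4 = floor((18 + 4)/17) = 1.
  m_5 = 17*1 - 4 = 13, d_5 = (356 - 13^2)/17 = 187/17 = 11, a_5 = floor((18 + 13)/11) = 2.
  m_6 = 11*2 - 13 = 9, d_6 = (356 - 9^2)/11 = 275/11 = 25, a_6 = floor((18 + 9)/25) = 1.
  m_7 = 25*1 - 9 = 16, d_7 = (356 - 16^2)/25 = 100/25 = 4, a_7 = floor((18 + 16)/4) = 8.
  m_8 = 4*8 - 16 = 16, d_8 = (356 - 16^2)/4 = 100/4 = 25, a_8 = floor((18 + 16)/25) = 1.
  m_9 = 25*1 - 16 = 9, d_9 = (356 - 9^2)/25 = 275/25 = 11, a_9 = floor((18 + 9)/11) = 2.
  m_10 = 11*2 - 9 = 13, d_10 = (356 - 13^2)/11 = 187/11 = 17, a_10 = floor((18 + 13)/17) = 1.
  m_11 = 17*1 - 13 = 4, d_11 = (356 - 4^2)/17 = 340/17 = 20, a_11 = floor((18 + 4)/20) = 1.
  m_12 = 20*1 - 4 = 16, d_12 = (356 - 16^2)/20 = 100/20 = 5, a_12 = floor((18 + 16)/5) = 6.
  m_13 = 5*6 - 16 = 14, d_13 = (356 - 14^2)/5 = 160/5 = 32, a_13 = floor((18 + 14)/32) = 1.
  m_14 = 32*1 - 14 = 18, d_14 = (356 - 18^2)/32 = 32/32 = 1, a_14 = floor((18 + 18)/1) = 36.
  m_15 = 1*36 - 18 = 18, d_15 = (356 - 18^2)/1 = 32/1 = 32: (m_15, d_15) = (m_1, d_1) = (18, 32), so from here the quotients repeat a_1, ..., a_14; the period length is 14.
So sqrt(356) = [18; (1, 6, 1, 1, 2, 1, 8, 1, 2, 1, 1, 6, 1, 36)] with period length k = 14.
k is even, so the fundamental solution of x^2 - 356y^2 = 1 is (p_{k-1}, q_{k-1}) = (p_13, q_13); compute convergents through index 13.
Convergents (p_i = a_i*p_{i-1} + p_{i-2}, q_i = a_i*q_{i-1} + q_{i-2} with p_{-2}=0, p_{-1}=1, q_{-2}=1, q_{-1}=0):
  i=0: a_0=18, p_0 = 18*1 + 0 = 18, q_0 = 18*0 + 1 = 1.
  i=1: a_1=1, p_1 = 1*18 + 1 = 19, q_1 = 1*1 + 0 = 1.
  i=2: a_2=6, p_2 = 6*19 + 18 = 132, q_2 = 6*1 + 1 = 7.
  i=3: a_3=1, p_3 = 1*132 + 19 = 151, q_3 = 1*7 + 1 = 8.
  i=4: a_4=1, p_4 = 1*151 + 132 = 283, q_4 = 1*8 + 7 = 15.
  i=5: a_5=2, p_5 = 2*283 + 151 = 717, q_5 = 2*15 + 8 = 38.
  i=6: a_6=1, p_6 = 1*717 + 283 = 1000, q_6 = 1*38 + 15 = 53.
  i=7: a_7=8, p_7 = 8*1000 + 717 = 8717, q_7 = 8*53 + 38 = 462.
  i=8: a_8=1, p_8 = 1*8717 + 1000 = 9717, q_8 = 1*462 + 53 = 515.
  i=9: a_9=2, p_9 = 2*9717 + 8717 = 28151, q_9 = 2*515 + 462 = 1492.
  i=10: a_10=1, p_10 = 1*28151 + 9717 = 37868, q_10 = 1*1492 + 515 = 2007.
  i=11: a_11=1, p_11 = 1*37868 + 28151 = 66019, q_11 = 1*2007 + 1492 = 3499.
  i=12: a_12=6, p_12 = 6*66019 + 37868 = 433982, q_12 = 6*3499 + 2007 = 23001.
  i=13: a_13=1, p_13 = 1*433982 + 66019 = 500001, q_13 = 1*23001 + 3499 = 26500.
Check: 500001^2 - 356*26500^2 = 250001000001 - 250001000000 = 1, so (x, y) = (500001, 26500) solves the equation, and by the theorem it is the least positive solution.

(x, y) = (500001, 26500)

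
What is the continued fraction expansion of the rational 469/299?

Run the Euclidean algorithm on 469 and 299; the successive quotients are the partial quotients a_0, a_1, ... (each step inverts the fractional part left over by the previous one):
  469 = 1*299 + 170, so a_0 = 1.
  299 = 1*170 + 129, so a_1 = 1.
  170 = 1*129 + 41, so a_2 = 1.
  129 = 3*41 + 6, so a_3 = 3.
  41 = 6*6 + 5, so a_4 = 6.
  6 = 1*5 + 1, so a_5 = 1.
  5 = 5*1 + 0, so a_6 = 5.
The remainder reaches 0 after 7 divisions, so the expansion has 7 partial quotients, read off in order.

[1; 1, 1, 3, 6, 1, 5]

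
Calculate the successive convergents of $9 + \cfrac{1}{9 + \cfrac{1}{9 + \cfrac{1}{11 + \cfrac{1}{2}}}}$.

Using the convergent recurrence p_i = a_i*p_{i-1} + p_{i-2}, q_i = a_i*q_{i-1} + q_{i-2} with p_{-2}=0, p_{-1}=1, q_{-2}=1, q_{-1}=0:
  i=0: a_0=9, p_0 = 9*1 + 0 = 9, q_0 = 9*0 + 1 = 1.
  i=1: a_1=9, p_1 = 9*9 + 1 = 82, q_1 = 9*1 + 0 = 9.
  i=2: a_2=9, p_2 = 9*82 + 9 = 747, q_2 = 9*9 + 1 = 82.
  i=3: a_3=11, p_3 = 11*747 + 82 = 8299, q_3 = 11*82 + 9 = 911.
  i=4: a_4=2, p_4 = 2*8299 + 747 = 17345, q_4 = 2*911 + 82 = 1904.

9/1, 82/9, 747/82, 8299/911, 17345/1904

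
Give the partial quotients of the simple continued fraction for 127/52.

Run the Euclidean algorithm on 127 and 52; the successive quotients are the partial quotients a_0, a_1, ... (each step inverts the fractional part left over by the previous one):
  127 = 2*52 + 23, so a_0 = 2.
  52 = 2*23 + 6, so a_1 = 2.
  23 = 3*6 + 5, so a_2 = 3.
  6 = 1*5 + 1, so a_3 = 1.
  5 = 5*1 + 0, so a_4 = 5.
The remainder reaches 0 after 5 divisions, so the expansion has 5 partial quotients, read off in order.

[2; 2, 3, 1, 5]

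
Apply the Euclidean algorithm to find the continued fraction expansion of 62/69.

Run the Euclidean algorithm on 62 and 69; the successive quotients are the partial quotients a_0, a_1, ... (each step inverts the fractional part left over by the previous one):
  62 = 0*69 + 62, so a_0 = 0.
  69 = 1*62 + 7, so a_1 = 1.
  62 = 8*7 + 6, so a_2 = 8.
  7 = 1*6 + 1, so a_3 = 1.
  6 = 6*1 + 0, so a_4 = 6.
The remainder reaches 0 after 5 divisions, so the expansion has 5 partial quotients, read off in order.

[0; 1, 8, 1, 6]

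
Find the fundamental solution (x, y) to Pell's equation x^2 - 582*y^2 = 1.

First expand sqrt(582) as a continued fraction. With x_i = (sqrt(582) + m_i)/d_i and (m_0, d_0) = (0, 1): a_0 = floor(sqrt(582)) = 24, since 24^2 = 576 <= 582 < 625 = 25^2.
Iterate m_{i+1} = d_i*a_i - m_i, d_{i+1} = (582 - m_{i+1}^2)/d_i, a_{i+1} = floor((a_0 + m_{i+1})/d_{i+1}):
  m_1 = 1*24 - 0 = 24, d_1 = (582 - 24^2)/1 = 6/1 = 6, a_1 = floor((24 + 24)/6) = 8.
  m_2 = 6*8 - 24 = 24, d_2 = (582 - 24^2)/6 = 6/6 = 1, a_2 = floor((24 + 24)/1) = 48.
  m_3 = 1*48 - 24 = 24, d_3 = (582 - 24^2)/1 = 6/1 = 6: (m_3, d_3) = (m_1, d_1) = (24, 6), so from here the quotients repeat a_1, a_2; the period length is 2.
So sqrt(582) = [24; (8, 48)] with period length k = 2.
k is even, so the fundamental solution of x^2 - 582y^2 = 1 is (p_{k-1}, q_{k-1}) = (p_1, q_1); compute convergents through index 1.
Convergents (p_i = a_i*p_{i-1} + p_{i-2}, q_i = a_i*q_{i-1} + q_{i-2} with p_{-2}=0, p_{-1}=1, q_{-2}=1, q_{-1}=0):
  i=0: a_0=24, p_0 = 24*1 + 0 = 24, q_0 = 24*0 + 1 = 1.
  i=1: a_1=8, p_1 = 8*24 + 1 = 193, q_1 = 8*1 + 0 = 8.
Check: 193^2 - 582*8^2 = 37249 - 37248 = 1, so (x, y) = (193, 8) solves the equation, and by the theorem it is the least positive solution.

(x, y) = (193, 8)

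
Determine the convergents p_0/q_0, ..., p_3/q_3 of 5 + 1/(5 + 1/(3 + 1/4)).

5/1, 26/5, 83/16, 358/69

Using the convergent recurrence p_i = a_i*p_{i-1} + p_{i-2}, q_i = a_i*q_{i-1} + q_{i-2} with p_{-2}=0, p_{-1}=1, q_{-2}=1, q_{-1}=0:
  i=0: a_0=5, p_0 = 5*1 + 0 = 5, q_0 = 5*0 + 1 = 1.
  i=1: a_1=5, p_1 = 5*5 + 1 = 26, q_1 = 5*1 + 0 = 5.
  i=2: a_2=3, p_2 = 3*26 + 5 = 83, q_2 = 3*5 + 1 = 16.
  i=3: a_3=4, p_3 = 4*83 + 26 = 358, q_3 = 4*16 + 5 = 69.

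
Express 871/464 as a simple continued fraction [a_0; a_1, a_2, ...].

Run the Euclidean algorithm on 871 and 464; the successive quotients are the partial quotients a_0, a_1, ... (each step inverts the fractional part left over by the previous one):
  871 = 1*464 + 407, so a_0 = 1.
  464 = 1*407 + 57, so a_1 = 1.
  407 = 7*57 + 8, so a_2 = 7.
  57 = 7*8 + 1, so a_3 = 7.
  8 = 8*1 + 0, so a_4 = 8.
The remainder reaches 0 after 5 divisions, so the expansion has 5 partial quotients, read off in order.

[1; 1, 7, 7, 8]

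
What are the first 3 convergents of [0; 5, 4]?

0/1, 1/5, 4/21

Using the convergent recurrence p_i = a_i*p_{i-1} + p_{i-2}, q_i = a_i*q_{i-1} + q_{i-2} with p_{-2}=0, p_{-1}=1, q_{-2}=1, q_{-1}=0:
  i=0: a_0=0, p_0 = 0*1 + 0 = 0, q_0 = 0*0 + 1 = 1.
  i=1: a_1=5, p_1 = 5*0 + 1 = 1, q_1 = 5*1 + 0 = 5.
  i=2: a_2=4, p_2 = 4*1 + 0 = 4, q_2 = 4*5 + 1 = 21.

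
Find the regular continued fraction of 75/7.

Run the Euclidean algorithm on 75 and 7; the successive quotients are the partial quotients a_0, a_1, ... (each step inverts the fractional part left over by the previous one):
  75 = 10*7 + 5, so a_0 = 10.
  7 = 1*5 + 2, so a_1 = 1.
  5 = 2*2 + 1, so a_2 = 2.
  2 = 2*1 + 0, so a_3 = 2.
The remainder reaches 0 after 4 divisions, so the expansion has 4 partial quotients, read off in order.

[10; 1, 2, 2]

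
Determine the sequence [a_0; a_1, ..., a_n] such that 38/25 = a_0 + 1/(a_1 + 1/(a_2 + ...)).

Run the Euclidean algorithm on 38 and 25; the successive quotients are the partial quotients a_0, a_1, ... (each step inverts the fractional part left over by the previous one):
  38 = 1*25 + 13, so a_0 = 1.
  25 = 1*13 + 12, so a_1 = 1.
  13 = 1*12 + 1, so a_2 = 1.
  12 = 12*1 + 0, so a_3 = 12.
The remainder reaches 0 after 4 divisions, so the expansion has 4 partial quotients, read off in order.

[1; 1, 1, 12]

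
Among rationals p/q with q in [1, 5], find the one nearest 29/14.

Expand x = 29/14 as a continued fraction with the Euclidean algorithm:
  29 = 2*14 + 1, so a_0 = 2.
  14 = 14*1 + 0, so a_1 = 14.
so x = [2; 14].
Convergents (p_i = a_i*p_{i-1} + p_{i-2}, q_i = a_i*q_{i-1} + q_{i-2} with p_{-2}=0, p_{-1}=1, q_{-2}=1, q_{-1}=0), until the denominator exceeds 5:
  i=0: a_0=2, p_0 = 2*1 + 0 = 2, q_0 = 2*0 + 1 = 1.
  i=1: a_1=14, p_1 = 14*2 + 1 = 29, q_1 = 14*1 + 0 = 14.
q_1 = 14 > 5, so the last convergent with denominator <= 5 is p_0/q_0 = 2/1.
The closest fraction with denominator <= 5 is either p_0/q_0 or the intermediate fraction (k*p_0 + p_{-1})/(k*q_0 + q_{-1}) with the largest k >= 1 whose denominator stays <= 5; these approach x as k grows, and every other convergent or intermediate fraction in range is farther away.
Largest k: floor((5 - q_{-1})/q_0) = floor((5 - 0)/1) = 5 (using the seeds p_{-1} = 1, q_{-1} = 0).
That gives (5*2 + 1)/(5*1 + 0) = 11/5.
Compare the errors: |x - 2/1| = |29*1 - 2*14|/(14*1) = 1/14, and |x - 11/5| = |29*5 - 11*14|/(14*5) = 9/70.
Cross-multiplying, 1*70 = 70 < 126 = 9*14, so 1/14 is smaller: the convergent 2/1 is closer to x than 11/5.

2/1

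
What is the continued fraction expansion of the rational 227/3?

[75; 1, 2]

Run the Euclidean algorithm on 227 and 3; the successive quotients are the partial quotients a_0, a_1, ... (each step inverts the fractional part left over by the previous one):
  227 = 75*3 + 2, so a_0 = 75.
  3 = 1*2 + 1, so a_1 = 1.
  2 = 2*1 + 0, so a_2 = 2.
The remainder reaches 0 after 3 divisions, so the expansion has 3 partial quotients, read off in order.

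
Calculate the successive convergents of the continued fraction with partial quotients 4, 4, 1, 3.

4/1, 17/4, 21/5, 80/19

Using the convergent recurrence p_i = a_i*p_{i-1} + p_{i-2}, q_i = a_i*q_{i-1} + q_{i-2} with p_{-2}=0, p_{-1}=1, q_{-2}=1, q_{-1}=0:
  i=0: a_0=4, p_0 = 4*1 + 0 = 4, q_0 = 4*0 + 1 = 1.
  i=1: a_1=4, p_1 = 4*4 + 1 = 17, q_1 = 4*1 + 0 = 4.
  i=2: a_2=1, p_2 = 1*17 + 4 = 21, q_2 = 1*4 + 1 = 5.
  i=3: a_3=3, p_3 = 3*21 + 17 = 80, q_3 = 3*5 + 4 = 19.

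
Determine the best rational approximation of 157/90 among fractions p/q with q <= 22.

Expand x = 157/90 as a continued fraction with the Euclidean algorithm:
  157 = 1*90 + 67, so a_0 = 1.
  90 = 1*67 + 23, so a_1 = 1.
  67 = 2*23 + 21, so a_2 = 2.
  23 = 1*21 + 2, so a_3 = 1.
  21 = 10*2 + 1, so a_4 = 10.
  2 = 2*1 + 0, so a_5 = 2.
so x = [1; 1, 2, 1, 10, 2].
Convergents (p_i = a_i*p_{i-1} + p_{i-2}, q_i = a_i*q_{i-1} + q_{i-2} with p_{-2}=0, p_{-1}=1, q_{-2}=1, q_{-1}=0), until the denominator exceeds 22:
  i=0: a_0=1, p_0 = 1*1 + 0 = 1, q_0 = 1*0 + 1 = 1.
  i=1: a_1=1, p_1 = 1*1 + 1 = 2, q_1 = 1*1 + 0 = 1.
  i=2: a_2=2, p_2 = 2*2 + 1 = 5, q_2 = 2*1 + 1 = 3.
  i=3: a_3=1, p_3 = 1*5 + 2 = 7, q_3 = 1*3 + 1 = 4.
  i=4: a_4=10, p_4 = 10*7 + 5 = 75, q_4 = 10*4 + 3 = 43.
q_4 = 43 > 22, so the last convergent with denominator <= 22 is p_3/q_3 = 7/4.
The closest fraction with denominator <= 22 is either p_3/q_3 or the intermediate fraction (k*p_3 + p_2)/(k*q_3 + q_2) with the largest k >= 1 whose denominator stays <= 22; these approach x as k grows, and every other convergent or intermediate fraction in range is farther away.
Largest k: floor((22 - q_2)/q_3) = floor((22 - 3)/4) = 4.
That gives (4*7 + 5)/(4*4 + 3) = 33/19.
Compare the errors: |x - 7/4| = |157*4 - 7*90|/(90*4) = 2/360, and |x - 33/19| = |157*19 - 33*90|/(90*19) = 13/1710.
Cross-multiplying, 2*1710 = 3420 < 4680 = 13*360, so 2/360 is smaller: the convergent 7/4 is closer to x than 33/19.

7/4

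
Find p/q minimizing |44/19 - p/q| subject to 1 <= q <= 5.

Expand x = 44/19 as a continued fraction with the Euclidean algorithm:
  44 = 2*19 + 6, so a_0 = 2.
  19 = 3*6 + 1, so a_1 = 3.
  6 = 6*1 + 0, so a_2 = 6.
so x = [2; 3, 6].
Convergents (p_i = a_i*p_{i-1} + p_{i-2}, q_i = a_i*q_{i-1} + q_{i-2} with p_{-2}=0, p_{-1}=1, q_{-2}=1, q_{-1}=0), until the denominator exceeds 5:
  i=0: a_0=2, p_0 = 2*1 + 0 = 2, q_0 = 2*0 + 1 = 1.
  i=1: a_1=3, p_1 = 3*2 + 1 = 7, q_1 = 3*1 + 0 = 3.
  i=2: a_2=6, p_2 = 6*7 + 2 = 44, q_2 = 6*3 + 1 = 19.
q_2 = 19 > 5, so the last convergent with denominator <= 5 is p_1/q_1 = 7/3.
The closest fraction with denominator <= 5 is either p_1/q_1 or the intermediate fraction (k*p_1 + p_0)/(k*q_1 + q_0) with the largest k >= 1 whose denominator stays <= 5; these approach x as k grows, and every other convergent or intermediate fraction in range is farther away.
Largest k: floor((5 - q_0)/q_1) = floor((5 - 1)/3) = 1.
That gives (1*7 + 2)/(1*3 + 1) = 9/4.
Compare the errors: |x - 7/3| = |44*3 - 7*19|/(19*3) = 1/57, and |x - 9/4| = |44*4 - 9*19|/(19*4) = 5/76.
Cross-multiplying, 1*76 = 76 < 285 = 5*57, so 1/57 is smaller: the convergent 7/3 is closer to x than 9/4.

7/3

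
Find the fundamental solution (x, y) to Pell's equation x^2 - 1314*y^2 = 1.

(x, y) = (145, 4)

First expand sqrt(1314) as a continued fraction. With x_i = (sqrt(1314) + m_i)/d_i and (m_0, d_0) = (0, 1): a_0 = floor(sqrt(1314)) = 36, since 36^2 = 1296 <= 1314 < 1369 = 37^2.
Iterate m_{i+1} = d_i*a_i - m_i, d_{i+1} = (1314 - m_{i+1}^2)/d_i, a_{i+1} = floor((a_0 + m_{i+1})/d_{i+1}):
  m_1 = 1*36 - 0 = 36, d_1 = (1314 - 36^2)/1 = 18/1 = 18, a_1 = floor((36 + 36)/18) = 4.
  m_2 = 18*4 - 36 = 36, d_2 = (1314 - 36^2)/18 = 18/18 = 1, a_2 = floor((36 + 36)/1) = 72.
  m_3 = 1*72 - 36 = 36, d_3 = (1314 - 36^2)/1 = 18/1 = 18: (m_3, d_3) = (m_1, d_1) = (36, 18), so from here the quotients repeat a_1, a_2; the period length is 2.
So sqrt(1314) = [36; (4, 72)] with period length k = 2.
k is even, so the fundamental solution of x^2 - 1314y^2 = 1 is (p_{k-1}, q_{k-1}) = (p_1, q_1); compute convergents through index 1.
Convergents (p_i = a_i*p_{i-1} + p_{i-2}, q_i = a_i*q_{i-1} + q_{i-2} with p_{-2}=0, p_{-1}=1, q_{-2}=1, q_{-1}=0):
  i=0: a_0=36, p_0 = 36*1 + 0 = 36, q_0 = 36*0 + 1 = 1.
  i=1: a_1=4, p_1 = 4*36 + 1 = 145, q_1 = 4*1 + 0 = 4.
Check: 145^2 - 1314*4^2 = 21025 - 21024 = 1, so (x, y) = (145, 4) solves the equation, and by the theorem it is the least positive solution.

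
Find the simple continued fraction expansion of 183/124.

[1; 2, 9, 1, 5]

Run the Euclidean algorithm on 183 and 124; the successive quotients are the partial quotients a_0, a_1, ... (each step inverts the fractional part left over by the previous one):
  183 = 1*124 + 59, so a_0 = 1.
  124 = 2*59 + 6, so a_1 = 2.
  59 = 9*6 + 5, so a_2 = 9.
  6 = 1*5 + 1, so a_3 = 1.
  5 = 5*1 + 0, so a_4 = 5.
The remainder reaches 0 after 5 divisions, so the expansion has 5 partial quotients, read off in order.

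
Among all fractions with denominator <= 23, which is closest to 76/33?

Expand x = 76/33 as a continued fraction with the Euclidean algorithm:
  76 = 2*33 + 10, so a_0 = 2.
  33 = 3*10 + 3, so a_1 = 3.
  10 = 3*3 + 1, so a_2 = 3.
  3 = 3*1 + 0, so a_3 = 3.
so x = [2; 3, 3, 3].
Convergents (p_i = a_i*p_{i-1} + p_{i-2}, q_i = a_i*q_{i-1} + q_{i-2} with p_{-2}=0, p_{-1}=1, q_{-2}=1, q_{-1}=0), until the denominator exceeds 23:
  i=0: a_0=2, p_0 = 2*1 + 0 = 2, q_0 = 2*0 + 1 = 1.
  i=1: a_1=3, p_1 = 3*2 + 1 = 7, q_1 = 3*1 + 0 = 3.
  i=2: a_2=3, p_2 = 3*7 + 2 = 23, q_2 = 3*3 + 1 = 10.
  i=3: a_3=3, p_3 = 3*23 + 7 = 76, q_3 = 3*10 + 3 = 33.
q_3 = 33 > 23, so the last convergent with denominator <= 23 is p_2/q_2 = 23/10.
The closest fraction with denominator <= 23 is either p_2/q_2 or the intermediate fraction (k*p_2 + p_1)/(k*q_2 + q_1) with the largest k >= 1 whose denominator stays <= 23; these approach x as k grows, and every other convergent or intermediate fraction in range is farther away.
Largest k: floor((23 - q_1)/q_2) = floor((23 - 3)/10) = 2.
That gives (2*23 + 7)/(2*10 + 3) = 53/23.
Compare the errors: |x - 23/10| = |76*10 - 23*33|/(33*10) = 1/330, and |x - 53/23| = |76*23 - 53*33|/(33*23) = 1/759.
Cross-multiplying, 1*330 = 330 < 759 = 1*759, so 1/759 is smaller: the intermediate fraction 53/23 is closer to x than 23/10.

53/23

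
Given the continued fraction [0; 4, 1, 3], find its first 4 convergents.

0/1, 1/4, 1/5, 4/19

Using the convergent recurrence p_i = a_i*p_{i-1} + p_{i-2}, q_i = a_i*q_{i-1} + q_{i-2} with p_{-2}=0, p_{-1}=1, q_{-2}=1, q_{-1}=0:
  i=0: a_0=0, p_0 = 0*1 + 0 = 0, q_0 = 0*0 + 1 = 1.
  i=1: a_1=4, p_1 = 4*0 + 1 = 1, q_1 = 4*1 + 0 = 4.
  i=2: a_2=1, p_2 = 1*1 + 0 = 1, q_2 = 1*4 + 1 = 5.
  i=3: a_3=3, p_3 = 3*1 + 1 = 4, q_3 = 3*5 + 4 = 19.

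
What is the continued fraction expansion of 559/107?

[5; 4, 2, 5, 2]

Run the Euclidean algorithm on 559 and 107; the successive quotients are the partial quotients a_0, a_1, ... (each step inverts the fractional part left over by the previous one):
  559 = 5*107 + 24, so a_0 = 5.
  107 = 4*24 + 11, so a_1 = 4.
  24 = 2*11 + 2, so a_2 = 2.
  11 = 5*2 + 1, so a_3 = 5.
  2 = 2*1 + 0, so a_4 = 2.
The remainder reaches 0 after 5 divisions, so the expansion has 5 partial quotients, read off in order.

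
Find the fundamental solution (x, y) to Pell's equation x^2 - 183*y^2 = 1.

First expand sqrt(183) as a continued fraction. With x_i = (sqrt(183) + m_i)/d_i and (m_0, d_0) = (0, 1): a_0 = floor(sqrt(183)) = 13, since 13^2 = 169 <= 183 < 196 = 14^2.
Iterate m_{i+1} = d_i*a_i - m_i, d_{i+1} = (183 - m_{i+1}^2)/d_i, a_{i+1} = floor((a_0 + m_{i+1})/d_{i+1}):
  m_1 = 1*13 - 0 = 13, d_1 = (183 - 13^2)/1 = 14/1 = 14, a_1 = floor((13 + 13)/14) = 1.
  m_2 = 14*1 - 13 = 1, d_2 = (183 - 1^2)/14 = 182/14 = 13, a_2 = floor((13 + 1)/13) = 1.
  m_3 = 13*1 - 1 = 12, d_3 = (183 - 12^2)/13 = 39/13 = 3, a_3 = floor((13 + 12)/3) = 8.
  m_4 = 3*8 - 12 = 12, d_4 = (183 - 12^2)/3 = 39/3 = 13, a_4 = floor((13 + 12)/13) = 1.
  m_5 = 13*1 - 12 = 1, d_5 = (183 - 1^2)/13 = 182/13 = 14, a_5 = floor((13 + 1)/14) = 1.
  m_6 = 14*1 - 1 = 13, d_6 = (183 - 13^2)/14 = 14/14 = 1, a_6 = floor((13 + 13)/1) = 26.
  m_7 = 1*26 - 13 = 13, d_7 = (183 - 13^2)/1 = 14/1 = 14: (m_7, d_7) = (m_1, d_1) = (13, 14), so from here the quotients repeat a_1, ..., a_6; the period length is 6.
So sqrt(183) = [13; (1, 1, 8, 1, 1, 26)] with period length k = 6.
k is even, so the fundamental solution of x^2 - 183y^2 = 1 is (p_{k-1}, q_{k-1}) = (p_5, q_5); compute convergents through index 5.
Convergents (p_i = a_i*p_{i-1} + p_{i-2}, q_i = a_i*q_{i-1} + q_{i-2} with p_{-2}=0, p_{-1}=1, q_{-2}=1, q_{-1}=0):
  i=0: a_0=13, p_0 = 13*1 + 0 = 13, q_0 = 13*0 + 1 = 1.
  i=1: a_1=1, p_1 = 1*13 + 1 = 14, q_1 = 1*1 + 0 = 1.
  i=2: a_2=1, p_2 = 1*14 + 13 = 27, q_2 = 1*1 + 1 = 2.
  i=3: a_3=8, p_3 = 8*27 + 14 = 230, q_3 = 8*2 + 1 = 17.
  i=4: a_4=1, p_4 = 1*230 + 27 = 257, q_4 = 1*17 + 2 = 19.
  i=5: a_5=1, p_5 = 1*257 + 230 = 487, q_5 = 1*19 + 17 = 36.
Check: 487^2 - 183*36^2 = 237169 - 237168 = 1, so (x, y) = (487, 36) solves the equation, and by the theorem it is the least positive solution.

(x, y) = (487, 36)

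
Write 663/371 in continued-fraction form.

Run the Euclidean algorithm on 663 and 371; the successive quotients are the partial quotients a_0, a_1, ... (each step inverts the fractional part left over by the previous one):
  663 = 1*371 + 292, so a_0 = 1.
  371 = 1*292 + 79, so a_1 = 1.
  292 = 3*79 + 55, so a_2 = 3.
  79 = 1*55 + 24, so a_3 = 1.
  55 = 2*24 + 7, so a_4 = 2.
  24 = 3*7 + 3, so a_5 = 3.
  7 = 2*3 + 1, so a_6 = 2.
  3 = 3*1 + 0, so a_7 = 3.
The remainder reaches 0 after 8 divisions, so the expansion has 8 partial quotients, read off in order.

[1; 1, 3, 1, 2, 3, 2, 3]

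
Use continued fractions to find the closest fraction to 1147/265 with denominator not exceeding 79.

290/67

Expand x = 1147/265 as a continued fraction with the Euclidean algorithm:
  1147 = 4*265 + 87, so a_0 = 4.
  265 = 3*87 + 4, so a_1 = 3.
  87 = 21*4 + 3, so a_2 = 21.
  4 = 1*3 + 1, so a_3 = 1.
  3 = 3*1 + 0, so a_4 = 3.
so x = [4; 3, 21, 1, 3].
Convergents (p_i = a_i*p_{i-1} + p_{i-2}, q_i = a_i*q_{i-1} + q_{i-2} with p_{-2}=0, p_{-1}=1, q_{-2}=1, q_{-1}=0), until the denominator exceeds 79:
  i=0: a_0=4, p_0 = 4*1 + 0 = 4, q_0 = 4*0 + 1 = 1.
  i=1: a_1=3, p_1 = 3*4 + 1 = 13, q_1 = 3*1 + 0 = 3.
  i=2: a_2=21, p_2 = 21*13 + 4 = 277, q_2 = 21*3 + 1 = 64.
  i=3: a_3=1, p_3 = 1*277 + 13 = 290, q_3 = 1*64 + 3 = 67.
  i=4: a_4=3, p_4 = 3*290 + 277 = 1147, q_4 = 3*67 + 64 = 265.
q_4 = 265 > 79, so the last convergent with denominator <= 79 is p_3/q_3 = 290/67.
The closest fraction with denominator <= 79 is either p_3/q_3 or the intermediate fraction (k*p_3 + p_2)/(k*q_3 + q_2) with the largest k >= 1 whose denominator stays <= 79; these approach x as k grows, and every other convergent or intermediate fraction in range is farther away.
Largest k: floor((79 - q_2)/q_3) = floor((79 - 64)/67) = 0.
Since k = 0, no intermediate fraction beyond p_3/q_3 has denominator <= 79, so the convergent 290/67 is the closest (its error is |1147*67 - 290*265|/(265*67) = 1/17755).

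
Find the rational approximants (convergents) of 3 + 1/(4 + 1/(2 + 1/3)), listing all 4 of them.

3/1, 13/4, 29/9, 100/31

Using the convergent recurrence p_i = a_i*p_{i-1} + p_{i-2}, q_i = a_i*q_{i-1} + q_{i-2} with p_{-2}=0, p_{-1}=1, q_{-2}=1, q_{-1}=0:
  i=0: a_0=3, p_0 = 3*1 + 0 = 3, q_0 = 3*0 + 1 = 1.
  i=1: a_1=4, p_1 = 4*3 + 1 = 13, q_1 = 4*1 + 0 = 4.
  i=2: a_2=2, p_2 = 2*13 + 3 = 29, q_2 = 2*4 + 1 = 9.
  i=3: a_3=3, p_3 = 3*29 + 13 = 100, q_3 = 3*9 + 4 = 31.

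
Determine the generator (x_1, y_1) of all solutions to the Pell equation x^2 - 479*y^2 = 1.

(x, y) = (2989440, 136591)

First expand sqrt(479) as a continued fraction. With x_i = (sqrt(479) + m_i)/d_i and (m_0, d_0) = (0, 1): a_0 = floor(sqrt(479)) = 21, since 21^2 = 441 <= 479 < 484 = 22^2.
Iterate m_{i+1} = d_i*a_i - m_i, d_{i+1} = (479 - m_{i+1}^2)/d_i, a_{i+1} = floor((a_0 + m_{i+1})/d_{i+1}):
  m_1 = 1*21 - 0 = 21, d_1 = (479 - 21^2)/1 = 38/1 = 38, a_1 = floor((21 + 21)/38) = 1.
  m_2 = 38*1 - 21 = 17, d_2 = (479 - 17^2)/38 = 190/38 = 5, a_2 = floor((21 + 17)/5) = 7.
  m_3 = 5*7 - 17 = 18, d_3 = (479 - 18^2)/5 = 155/5 = 31, a_3 = floor((21 + 18)/31) = 1.
  m_4 = 31*1 - 18 = 13, d_4 = (479 - 13^2)/31 = 310/31 = 10, a_4 = floor((21 + 13)/10) = 3.
  m_5 = 10*3 - 13 = 17, d_5 = (479 - 17^2)/10 = 190/10 = 19, a_5 = floor((21 + 17)/19) = 2.
  m_6 = 19*2 - 17 = 21, d_6 = (479 - 21^2)/19 = 38/19 = 2, a_6 = floor((21 + 21)/2) = 21.
  m_7 = 2*21 - 21 = 21, d_7 = (479 - 21^2)/2 = 38/2 = 19, a_7 = floor((21 + 21)/19) = 2.
  m_8 = 19*2 - 21 = 17, d_8 = (479 - 17^2)/19 = 190/19 = 10, a_8 = floor((21 + 17)/10) = 3.
  m_9 = 10*3 - 17 = 13, d_9 = (479 - 13^2)/10 = 310/10 = 31, a_9 = floor((21 + 13)/31) = 1.
  m_10 = 31*1 - 13 = 18, d_10 = (479 - 18^2)/31 = 155/31 = 5, a_10 = floor((21 + 18)/5) = 7.
  m_11 = 5*7 - 18 = 17, d_11 = (479 - 17^2)/5 = 190/5 = 38, a_11 = floor((21 + 17)/38) = 1.
  m_12 = 38*1 - 17 = 21, d_12 = (479 - 21^2)/38 = 38/38 = 1, a_12 = floor((21 + 21)/1) = 42.
  m_13 = 1*42 - 21 = 21, d_13 = (479 - 21^2)/1 = 38/1 = 38: (m_13, d_13) = (m_1, d_1) = (21, 38), so from here the quotients repeat a_1, ..., a_12; the period length is 12.
So sqrt(479) = [21; (1, 7, 1, 3, 2, 21, 2, 3, 1, 7, 1, 42)] with period length k = 12.
k is even, so the fundamental solution of x^2 - 479y^2 = 1 is (p_{k-1}, q_{k-1}) = (p_11, q_11); compute convergents through index 11.
Convergents (p_i = a_i*p_{i-1} + p_{i-2}, q_i = a_i*q_{i-1} + q_{i-2} with p_{-2}=0, p_{-1}=1, q_{-2}=1, q_{-1}=0):
  i=0: a_0=21, p_0 = 21*1 + 0 = 21, q_0 = 21*0 + 1 = 1.
  i=1: a_1=1, p_1 = 1*21 + 1 = 22, q_1 = 1*1 + 0 = 1.
  i=2: a_2=7, p_2 = 7*22 + 21 = 175, q_2 = 7*1 + 1 = 8.
  i=3: a_3=1, p_3 = 1*175 + 22 = 197, q_3 = 1*8 + 1 = 9.
  i=4: a_4=3, p_4 = 3*197 + 175 = 766, q_4 = 3*9 + 8 = 35.
  i=5: a_5=2, p_5 = 2*766 + 197 = 1729, q_5 = 2*35 + 9 = 79.
  i=6: a_6=21, p_6 = 21*1729 + 766 = 37075, q_6 = 21*79 + 35 = 1694.
  i=7: a_7=2, p_7 = 2*37075 + 1729 = 75879, q_7 = 2*1694 + 79 = 3467.
  i=8: a_8=3, p_8 = 3*75879 + 37075 = 264712, q_8 = 3*3467 + 1694 = 12095.
  i=9: a_9=1, p_9 = 1*264712 + 75879 = 340591, q_9 = 1*12095 + 3467 = 15562.
  i=10: a_10=7, p_10 = 7*340591 + 264712 = 2648849, q_10 = 7*15562 + 12095 = 121029.
  i=11: a_11=1, p_11 = 1*2648849 + 340591 = 2989440, q_11 = 1*121029 + 15562 = 136591.
Check: 2989440^2 - 479*136591^2 = 8936751513600 - 8936751513599 = 1, so (x, y) = (2989440, 136591) solves the equation, and by the theorem it is the least positive solution.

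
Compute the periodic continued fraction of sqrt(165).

Write x_i = (sqrt(165) + m_i)/d_i with (m_0, d_0) = (0, 1). a_0 = floor(sqrt(165)) = 12, since 12^2 = 144 <= 165 < 169 = 13^2.
Iterate m_{i+1} = d_i*a_i - m_i, d_{i+1} = (165 - m_{i+1}^2)/d_i, a_{i+1} = floor((a_0 + m_{i+1})/d_{i+1}):
  m_1 = 1*12 - 0 = 12, d_1 = (165 - 12^2)/1 = 21/1 = 21, a_1 = floor((12 + 12)/21) = 1.
  m_2 = 21*1 - 12 = 9, d_2 = (165 - 9^2)/21 = 84/21 = 4, a_2 = floor((12 + 9)/4) = 5.
  m_3 = 4*5 - 9 = 11, d_3 = (165 - 11^2)/4 = 44/4 = 11, a_3 = floor((12 + 11)/11) = 2.
  m_4 = 11*2 - 11 = 11, d_4 = (165 - 11^2)/11 = 44/11 = 4, a_4 = floor((12 + 11)/4) = 5.
  m_5 = 4*5 - 11 = 9, d_5 = (165 - 9^2)/4 = 84/4 = 21, a_5 = floor((12 + 9)/21) = 1.
  m_6 = 21*1 - 9 = 12, d_6 = (165 - 12^2)/21 = 21/21 = 1, a_6 = floor((12 + 12)/1) = 24.
  m_7 = 1*24 - 12 = 12, d_7 = (165 - 12^2)/1 = 21/1 = 21: (m_7, d_7) = (m_1, d_1) = (12, 21), so from here the quotients repeat a_1, ..., a_6; the period length is 6.
Hence the expansion of sqrt(165) is a_0 = 12 followed by the repeating block 1, 5, 2, 5, 1, 24 (period 6).

[12; (1, 5, 2, 5, 1, 24)]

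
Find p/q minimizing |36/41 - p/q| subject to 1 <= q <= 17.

Expand x = 36/41 as a continued fraction with the Euclidean algorithm:
  36 = 0*41 + 36, so a_0 = 0.
  41 = 1*36 + 5, so a_1 = 1.
  36 = 7*5 + 1, so a_2 = 7.
  5 = 5*1 + 0, so a_3 = 5.
so x = [0; 1, 7, 5].
Convergents (p_i = a_i*p_{i-1} + p_{i-2}, q_i = a_i*q_{i-1} + q_{i-2} with p_{-2}=0, p_{-1}=1, q_{-2}=1, q_{-1}=0), until the denominator exceeds 17:
  i=0: a_0=0, p_0 = 0*1 + 0 = 0, q_0 = 0*0 + 1 = 1.
  i=1: a_1=1, p_1 = 1*0 + 1 = 1, q_1 = 1*1 + 0 = 1.
  i=2: a_2=7, p_2 = 7*1 + 0 = 7, q_2 = 7*1 + 1 = 8.
  i=3: a_3=5, p_3 = 5*7 + 1 = 36, q_3 = 5*8 + 1 = 41.
q_3 = 41 > 17, so the last convergent with denominator <= 17 is p_2/q_2 = 7/8.
The closest fraction with denominator <= 17 is either p_2/q_2 or the intermediate fraction (k*p_2 + p_1)/(k*q_2 + q_1) with the largest k >= 1 whose denominator stays <= 17; these approach x as k grows, and every other convergent or intermediate fraction in range is farther away.
Largest k: floor((17 - q_1)/q_2) = floor((17 - 1)/8) = 2.
That gives (2*7 + 1)/(2*8 + 1) = 15/17.
Compare the errors: |x - 7/8| = |36*8 - 7*41|/(41*8) = 1/328, and |x - 15/17| = |36*17 - 15*41|/(41*17) = 3/697.
Cross-multiplying, 1*697 = 697 < 984 = 3*328, so 1/328 is smaller: the convergent 7/8 is closer to x than 15/17.

7/8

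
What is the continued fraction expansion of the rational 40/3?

Run the Euclidean algorithm on 40 and 3; the successive quotients are the partial quotients a_0, a_1, ... (each step inverts the fractional part left over by the previous one):
  40 = 13*3 + 1, so a_0 = 13.
  3 = 3*1 + 0, so a_1 = 3.
The remainder reaches 0 after 2 divisions, so the expansion has 2 partial quotients, read off in order.

[13; 3]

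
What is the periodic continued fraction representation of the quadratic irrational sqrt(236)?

Write x_i = (sqrt(236) + m_i)/d_i with (m_0, d_0) = (0, 1). a_0 = floor(sqrt(236)) = 15, since 15^2 = 225 <= 236 < 256 = 16^2.
Iterate m_{i+1} = d_i*a_i - m_i, d_{i+1} = (236 - m_{i+1}^2)/d_i, a_{i+1} = floor((a_0 + m_{i+1})/d_{i+1}):
  m_1 = 1*15 - 0 = 15, d_1 = (236 - 15^2)/1 = 11/1 = 11, a_1 = floor((15 + 15)/11) = 2.
  m_2 = 11*2 - 15 = 7, d_2 = (236 - 7^2)/11 = 187/11 = 17, a_2 = floor((15 + 7)/17) = 1.
  m_3 = 17*1 - 7 = 10, d_3 = (236 - 10^2)/17 = 136/17 = 8, a_3 = floor((15 + 10)/8) = 3.
  m_4 = 8*3 - 10 = 14, d_4 = (236 - 14^2)/8 = 40/8 = 5, a_4 = floor((15 + 14)/5) = 5.
  m_5 = 5*5 - 14 = 11, d_5 = (236 - 11^2)/5 = 115/5 = 23, a_5 = floor((15 + 11)/23) = 1.
  m_6 = 23*1 - 11 = 12, d_6 = (236 - 12^2)/23 = 92/23 = 4, a_6 = floor((15 + 12)/4) = 6.
  m_7 = 4*6 - 12 = 12, d_7 = (236 - 12^2)/4 = 92/4 = 23, a_7 = floor((15 + 12)/23) = 1.
  m_8 = 23*1 - 12 = 11, d_8 = (236 - 11^2)/23 = 115/23 = 5, a_8 = floor((15 + 11)/5) = 5.
  m_9 = 5*5 - 11 = 14, d_9 = (236 - 14^2)/5 = 40/5 = 8, a_9 = floor((15 + 14)/8) = 3.
  m_10 = 8*3 - 14 = 10, d_10 = (236 - 10^2)/8 = 136/8 = 17, a_10 = floor((15 + 10)/17) = 1.
  m_11 = 17*1 - 10 = 7, d_11 = (236 - 7^2)/17 = 187/17 = 11, a_11 = floor((15 + 7)/11) = 2.
  m_12 = 11*2 - 7 = 15, d_12 = (236 - 15^2)/11 = 11/11 = 1, a_12 = floor((15 + 15)/1) = 30.
  m_13 = 1*30 - 15 = 15, d_13 = (236 - 15^2)/1 = 11/1 = 11: (m_13, d_13) = (m_1, d_1) = (15, 11), so from here the quotients repeat a_1, ..., a_12; the period length is 12.
Hence the expansion of sqrt(236) is a_0 = 15 followed by the repeating block 2, 1, 3, 5, 1, 6, 1, 5, 3, 1, 2, 30 (period 12).

[15; (2, 1, 3, 5, 1, 6, 1, 5, 3, 1, 2, 30)]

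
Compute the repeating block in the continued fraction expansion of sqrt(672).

[25; (1, 11, 1, 50)]

Write x_i = (sqrt(672) + m_i)/d_i with (m_0, d_0) = (0, 1). a_0 = floor(sqrt(672)) = 25, since 25^2 = 625 <= 672 < 676 = 26^2.
Iterate m_{i+1} = d_i*a_i - m_i, d_{i+1} = (672 - m_{i+1}^2)/d_i, a_{i+1} = floor((a_0 + m_{i+1})/d_{i+1}):
  m_1 = 1*25 - 0 = 25, d_1 = (672 - 25^2)/1 = 47/1 = 47, a_1 = floor((25 + 25)/47) = 1.
  m_2 = 47*1 - 25 = 22, d_2 = (672 - 22^2)/47 = 188/47 = 4, a_2 = floor((25 + 22)/4) = 11.
  m_3 = 4*11 - 22 = 22, d_3 = (672 - 22^2)/4 = 188/4 = 47, a_3 = floor((25 + 22)/47) = 1.
  m_4 = 47*1 - 22 = 25, d_4 = (672 - 25^2)/47 = 47/47 = 1, a_4 = floor((25 + 25)/1) = 50.
  m_5 = 1*50 - 25 = 25, d_5 = (672 - 25^2)/1 = 47/1 = 47: (m_5, d_5) = (m_1, d_1) = (25, 47), so from here the quotients repeat a_1, ..., a_4; the period length is 4.
Hence the expansion of sqrt(672) is a_0 = 25 followed by the repeating block 1, 11, 1, 50 (period 4).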